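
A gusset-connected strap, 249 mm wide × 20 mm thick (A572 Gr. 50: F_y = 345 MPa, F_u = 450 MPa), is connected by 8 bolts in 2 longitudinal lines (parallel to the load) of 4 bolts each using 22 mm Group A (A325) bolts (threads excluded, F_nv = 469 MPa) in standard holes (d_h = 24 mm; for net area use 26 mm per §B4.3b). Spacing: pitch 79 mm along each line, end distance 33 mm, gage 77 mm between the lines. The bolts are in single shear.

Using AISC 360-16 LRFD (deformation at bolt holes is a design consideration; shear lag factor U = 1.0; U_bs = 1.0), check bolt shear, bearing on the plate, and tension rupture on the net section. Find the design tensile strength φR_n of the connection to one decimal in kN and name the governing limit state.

1069.7 kN (bolt shear governs)

Bolt shear: A_b = π(22)²/4 = 380.13 mm². φR_n = 0.75 × 469 × 380.13 × 8 × 1 = 1069.7 kN.
Bearing (20 mm plate, F_u = 450 MPa): end bolts L_c = 33 − 24/2 = 21, R_n = min(1.2×21×20×450, 2.4×22×20×450) = 226.8 kN/bolt; interior L_c = 79 − 24 = 55, R_n = 475.2 kN/bolt. φR_n = 0.75 × (2×226.8 + 6×475.2) = 2478.6 kN.
Tension rupture (net): A_n = (249 − 2×26)×20 = 3940 mm² (U = 1.0, A_e = A_n). φR_n = 0.75 × 450 × 3940 = 1329.8 kN.
Governing: min(1069.7, 2478.6, 1329.8) = 1069.7 kN → bolt shear.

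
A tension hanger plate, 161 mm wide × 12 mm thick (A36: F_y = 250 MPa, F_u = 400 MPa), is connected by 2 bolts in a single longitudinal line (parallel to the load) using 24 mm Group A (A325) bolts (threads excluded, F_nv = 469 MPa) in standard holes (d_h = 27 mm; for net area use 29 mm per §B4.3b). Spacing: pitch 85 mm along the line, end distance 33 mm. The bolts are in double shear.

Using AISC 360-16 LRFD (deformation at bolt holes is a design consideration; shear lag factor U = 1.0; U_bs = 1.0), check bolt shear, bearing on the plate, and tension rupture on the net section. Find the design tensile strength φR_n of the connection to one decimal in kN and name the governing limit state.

291.6 kN (bearing governs)

Bolt shear: A_b = π(24)²/4 = 452.39 mm². φR_n = 0.75 × 469 × 452.39 × 2 × 2 = 636.5 kN.
Bearing (12 mm plate, F_u = 400 MPa): end bolts L_c = 33 − 27/2 = 19.5, R_n = min(1.2×19.5×12×400, 2.4×24×12×400) = 112.32 kN/bolt; interior L_c = 85 − 27 = 58, R_n = 276.48 kN/bolt. φR_n = 0.75 × (1×112.32 + 1×276.48) = 291.6 kN.
Tension rupture (net): A_n = (161 − 1×29)×12 = 1584 mm² (U = 1.0, A_e = A_n). φR_n = 0.75 × 400 × 1584 = 475.2 kN.
Governing: min(636.5, 291.6, 475.2) = 291.6 kN → bearing.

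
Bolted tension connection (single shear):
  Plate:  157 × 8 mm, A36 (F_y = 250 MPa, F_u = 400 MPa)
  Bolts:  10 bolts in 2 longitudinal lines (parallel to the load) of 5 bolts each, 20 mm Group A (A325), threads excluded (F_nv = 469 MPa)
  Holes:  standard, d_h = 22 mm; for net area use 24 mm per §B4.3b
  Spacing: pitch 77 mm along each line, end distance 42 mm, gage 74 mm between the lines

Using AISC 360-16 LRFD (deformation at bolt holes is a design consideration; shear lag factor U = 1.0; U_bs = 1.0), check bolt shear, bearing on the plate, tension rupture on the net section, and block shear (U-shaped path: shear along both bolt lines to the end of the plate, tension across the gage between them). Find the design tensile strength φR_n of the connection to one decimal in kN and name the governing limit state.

Bolt shear: A_b = π(20)²/4 = 314.16 mm². φR_n = 0.75 × 469 × 314.16 × 10 × 1 = 1105.1 kN.
Bearing (8 mm plate, F_u = 400 MPa): end bolts L_c = 42 − 22/2 = 31, R_n = min(1.2×31×8×400, 2.4×20×8×400) = 119.04 kN/bolt; interior L_c = 77 − 22 = 55, R_n = 153.6 kN/bolt. φR_n = 0.75 × (2×119.04 + 8×153.6) = 1100.2 kN.
Tension rupture (net): A_n = (157 − 2×24)×8 = 872 mm² (U = 1.0, A_e = A_n). φR_n = 0.75 × 400 × 872 = 261.6 kN.
Block shear: shear path 2×[42+4×77] = 2×350 mm, A_gv = 5600, A_nv = 2×(350 − 4.5×24)×8 = 3872 mm²; tension across gage: (74 − 1×24)×8 = 400 mm². R_n = min(0.6×400×3872, 0.6×250×5600) + 1.0×400×400 = min(929.28, 840) + 160 = 1000 kN. φR_n = 0.75 × 1000 = 750.0 kN.
Governing: min(1105.1, 1100.2, 261.6, 750.0) = 261.6 kN → net-section rupture.

261.6 kN (net-section rupture governs)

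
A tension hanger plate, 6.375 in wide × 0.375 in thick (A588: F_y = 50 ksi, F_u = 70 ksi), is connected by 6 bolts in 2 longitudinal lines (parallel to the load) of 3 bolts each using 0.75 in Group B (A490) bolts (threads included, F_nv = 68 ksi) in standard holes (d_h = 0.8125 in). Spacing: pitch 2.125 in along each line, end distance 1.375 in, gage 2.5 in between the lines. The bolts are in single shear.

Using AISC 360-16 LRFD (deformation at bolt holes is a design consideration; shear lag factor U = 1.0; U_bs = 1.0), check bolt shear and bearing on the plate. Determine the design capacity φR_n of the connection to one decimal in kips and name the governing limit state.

Bolt shear: A_b = π(0.75)²/4 = 0.44179 in². φR_n = 0.75 × 68 × 0.44179 × 6 × 1 = 135.2 kips.
Bearing (0.375 in plate, F_u = 70 ksi): end bolts L_c = 1.375 − 0.8125/2 = 0.96875, R_n = min(1.2×0.96875×0.375×70, 2.4×0.75×0.375×70) = 30.516 kips/bolt; interior L_c = 2.125 − 0.8125 = 1.3125, R_n = 41.344 kips/bolt. φR_n = 0.75 × (2×30.516 + 4×41.344) = 169.8 kips.
Governing: min(135.2, 169.8) = 135.2 kips → bolt shear.

135.2 kips (bolt shear governs)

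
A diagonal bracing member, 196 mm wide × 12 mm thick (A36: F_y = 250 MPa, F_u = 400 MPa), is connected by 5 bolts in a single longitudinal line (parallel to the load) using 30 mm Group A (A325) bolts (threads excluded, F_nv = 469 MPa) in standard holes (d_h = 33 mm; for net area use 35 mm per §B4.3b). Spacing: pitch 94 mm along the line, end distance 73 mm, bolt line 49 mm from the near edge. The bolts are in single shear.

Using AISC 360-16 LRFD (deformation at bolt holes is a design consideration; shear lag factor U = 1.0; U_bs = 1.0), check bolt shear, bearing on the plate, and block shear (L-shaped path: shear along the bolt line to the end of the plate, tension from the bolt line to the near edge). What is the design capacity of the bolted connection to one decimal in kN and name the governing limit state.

719.6 kN (block shear governs)

Bolt shear: A_b = π(30)²/4 = 706.86 mm². φR_n = 0.75 × 469 × 706.86 × 5 × 1 = 1243.2 kN.
Bearing (12 mm plate, F_u = 400 MPa): end bolts L_c = 73 − 33/2 = 56.5, R_n = min(1.2×56.5×12×400, 2.4×30×12×400) = 325.44 kN/bolt; interior L_c = 94 − 33 = 61, R_n = 345.6 kN/bolt. φR_n = 0.75 × (1×325.44 + 4×345.6) = 1280.9 kN.
Block shear: shear path 1×[73+4×94] = 1×449 mm, A_gv = 5388, A_nv = 1×(449 − 4.5×35)×12 = 3498 mm²; tension to near edge: (49 − 0.5×35)×12 = 378 mm². R_n = min(0.6×400×3498, 0.6×250×5388) + 1.0×400×378 = min(839.52, 808.2) + 151.2 = 959.4 kN. φR_n = 0.75 × 959.4 = 719.6 kN.
Governing: min(1243.2, 1280.9, 719.6) = 719.6 kN → block shear.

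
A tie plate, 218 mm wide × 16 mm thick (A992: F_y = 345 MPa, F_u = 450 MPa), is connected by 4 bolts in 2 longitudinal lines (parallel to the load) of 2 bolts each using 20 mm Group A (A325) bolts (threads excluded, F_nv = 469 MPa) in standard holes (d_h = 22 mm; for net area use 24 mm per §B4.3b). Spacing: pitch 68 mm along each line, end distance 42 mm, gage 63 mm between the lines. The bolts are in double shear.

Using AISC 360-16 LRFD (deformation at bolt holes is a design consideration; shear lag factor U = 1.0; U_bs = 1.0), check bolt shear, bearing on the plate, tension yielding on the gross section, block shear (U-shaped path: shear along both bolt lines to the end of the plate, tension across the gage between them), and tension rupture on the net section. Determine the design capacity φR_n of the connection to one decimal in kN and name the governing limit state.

Bolt shear: A_b = π(20)²/4 = 314.16 mm². φR_n = 0.75 × 469 × 314.16 × 4 × 2 = 884.0 kN.
Bearing (16 mm plate, F_u = 450 MPa): end bolts L_c = 42 − 22/2 = 31, R_n = min(1.2×31×16×450, 2.4×20×16×450) = 267.84 kN/bolt; interior L_c = 68 − 22 = 46, R_n = 345.6 kN/bolt. φR_n = 0.75 × (2×267.84 + 2×345.6) = 920.2 kN.
Tension yield (gross): A_g = 218×16 = 3488 mm². φR_n = 0.90 × 345 × 3488 = 1083.0 kN.
Block shear: shear path 2×[42+1×68] = 2×110 mm, A_gv = 3520, A_nv = 2×(110 − 1.5×24)×16 = 2368 mm²; tension across gage: (63 − 1×24)×16 = 624 mm². R_n = min(0.6×450×2368, 0.6×345×3520) + 1.0×450×624 = min(639.36, 728.64) + 280.8 = 920.16 kN. φR_n = 0.75 × 920.16 = 690.1 kN.
Tension rupture (net): A_n = (218 − 2×24)×16 = 2720 mm² (U = 1.0, A_e = A_n). φR_n = 0.75 × 450 × 2720 = 918.0 kN.
Governing: min(884.0, 920.2, 1083.0, 690.1, 918.0) = 690.1 kN → block shear.

690.1 kN (block shear governs)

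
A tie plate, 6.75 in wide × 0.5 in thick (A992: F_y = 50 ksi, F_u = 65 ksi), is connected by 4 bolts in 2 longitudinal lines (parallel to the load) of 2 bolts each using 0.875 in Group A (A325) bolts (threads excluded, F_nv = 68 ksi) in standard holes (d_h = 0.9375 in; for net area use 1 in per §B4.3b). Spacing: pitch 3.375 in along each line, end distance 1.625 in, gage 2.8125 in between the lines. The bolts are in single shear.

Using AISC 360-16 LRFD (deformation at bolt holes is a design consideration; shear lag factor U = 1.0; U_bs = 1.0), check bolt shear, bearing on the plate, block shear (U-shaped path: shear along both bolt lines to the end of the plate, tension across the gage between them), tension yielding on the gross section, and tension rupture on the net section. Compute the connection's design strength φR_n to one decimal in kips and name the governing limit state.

Bolt shear: A_b = π(0.875)²/4 = 0.60132 in². φR_n = 0.75 × 68 × 0.60132 × 4 × 1 = 122.7 kips.
Bearing (0.5 in plate, F_u = 65 ksi): end bolts L_c = 1.625 − 0.9375/2 = 1.15625, R_n = min(1.2×1.15625×0.5×65, 2.4×0.875×0.5×65) = 45.094 kips/bolt; interior L_c = 3.375 − 0.9375 = 2.4375, R_n = 68.25 kips/bolt. φR_n = 0.75 × (2×45.094 + 2×68.25) = 170.0 kips.
Block shear: shear path 2×[1.625+1×3.375] = 2×5 in, A_gv = 5, A_nv = 2×(5 − 1.5×1)×0.5 = 3.5 in²; tension across gage: (2.8125 − 1×1)×0.5 = 0.90625 in². R_n = min(0.6×65×3.5, 0.6×50×5) + 1.0×65×0.90625 = min(136.5, 150) + 58.906 = 195.41 kips. φR_n = 0.75 × 195.41 = 146.6 kips.
Tension yield (gross): A_g = 6.75×0.5 = 3.375 in². φR_n = 0.90 × 50 × 3.375 = 151.9 kips.
Tension rupture (net): A_n = (6.75 − 2×1)×0.5 = 2.375 in² (U = 1.0, A_e = A_n). φR_n = 0.75 × 65 × 2.375 = 115.8 kips.
Governing: min(122.7, 170.0, 146.6, 151.9, 115.8) = 115.8 kips → net-section rupture.

115.8 kips (net-section rupture governs)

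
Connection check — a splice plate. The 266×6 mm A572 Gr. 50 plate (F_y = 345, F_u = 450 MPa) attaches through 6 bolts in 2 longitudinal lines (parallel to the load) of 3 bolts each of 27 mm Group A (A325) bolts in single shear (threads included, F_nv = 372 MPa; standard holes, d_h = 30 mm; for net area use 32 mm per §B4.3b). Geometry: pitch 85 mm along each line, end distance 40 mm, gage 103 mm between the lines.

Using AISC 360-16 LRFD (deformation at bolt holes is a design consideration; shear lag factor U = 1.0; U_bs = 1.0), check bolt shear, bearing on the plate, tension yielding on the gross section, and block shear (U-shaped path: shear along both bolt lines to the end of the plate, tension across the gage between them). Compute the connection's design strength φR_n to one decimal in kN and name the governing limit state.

Bolt shear: A_b = π(27)²/4 = 572.56 mm². φR_n = 0.75 × 372 × 572.56 × 6 × 1 = 958.5 kN.
Bearing (6 mm plate, F_u = 450 MPa): end bolts L_c = 40 − 30/2 = 25, R_n = min(1.2×25×6×450, 2.4×27×6×450) = 81 kN/bolt; interior L_c = 85 − 30 = 55, R_n = 174.96 kN/bolt. φR_n = 0.75 × (2×81 + 4×174.96) = 646.4 kN.
Tension yield (gross): A_g = 266×6 = 1596 mm². φR_n = 0.90 × 345 × 1596 = 495.6 kN.
Block shear: shear path 2×[40+2×85] = 2×210 mm, A_gv = 2520, A_nv = 2×(210 − 2.5×32)×6 = 1560 mm²; tension across gage: (103 − 1×32)×6 = 426 mm². R_n = min(0.6×450×1560, 0.6×345×2520) + 1.0×450×426 = min(421.2, 521.64) + 191.7 = 612.9 kN. φR_n = 0.75 × 612.9 = 459.7 kN.
Governing: min(958.5, 646.4, 495.6, 459.7) = 459.7 kN → block shear.

459.7 kN (block shear governs)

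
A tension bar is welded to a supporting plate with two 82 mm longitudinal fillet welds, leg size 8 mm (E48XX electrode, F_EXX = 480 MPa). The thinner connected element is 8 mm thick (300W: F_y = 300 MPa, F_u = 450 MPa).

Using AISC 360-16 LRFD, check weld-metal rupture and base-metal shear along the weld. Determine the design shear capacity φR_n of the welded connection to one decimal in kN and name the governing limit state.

200.4 kN (weld metal governs)

Weld metal: throat = 0.707×8 = 5.656 mm, L = 2×82 = 164 mm. φR_n = 0.75 × 0.6 × 480 × 5.656 × 164 = 200.4 kN.
Base metal shear (8 mm plate): yield φR_n = 1.0×0.6×300×8×164 = 236.2 kN; rupture φR_n = 0.75×0.6×450×8×164 = 265.7 kN; take 236.2 kN (yield).
Governing: min(200.4, 236.2) = 200.4 kN → weld metal.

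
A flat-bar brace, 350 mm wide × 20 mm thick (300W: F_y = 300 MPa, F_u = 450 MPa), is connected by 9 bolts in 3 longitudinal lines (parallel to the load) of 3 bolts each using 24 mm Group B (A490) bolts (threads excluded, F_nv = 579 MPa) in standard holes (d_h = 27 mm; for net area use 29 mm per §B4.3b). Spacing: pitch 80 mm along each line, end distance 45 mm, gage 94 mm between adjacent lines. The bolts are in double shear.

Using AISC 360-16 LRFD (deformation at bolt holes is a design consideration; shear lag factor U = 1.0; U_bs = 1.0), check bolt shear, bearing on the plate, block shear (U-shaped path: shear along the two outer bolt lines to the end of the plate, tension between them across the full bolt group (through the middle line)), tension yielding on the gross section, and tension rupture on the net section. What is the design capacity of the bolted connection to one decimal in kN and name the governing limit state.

1775.3 kN (net-section rupture governs)

Bolt shear: A_b = π(24)²/4 = 452.39 mm². φR_n = 0.75 × 579 × 452.39 × 9 × 2 = 3536.1 kN.
Bearing (20 mm plate, F_u = 450 MPa): end bolts L_c = 45 − 27/2 = 31.5, R_n = min(1.2×31.5×20×450, 2.4×24×20×450) = 340.2 kN/bolt; interior L_c = 80 − 27 = 53, R_n = 518.4 kN/bolt. φR_n = 0.75 × (3×340.2 + 6×518.4) = 3098.3 kN.
Block shear: shear path 2×[45+2×80] = 2×205 mm, A_gv = 8200, A_nv = 2×(205 − 2.5×29)×20 = 5300 mm²; tension across gage: (188 − 2×29)×20 = 2600 mm². R_n = min(0.6×450×5300, 0.6×300×8200) + 1.0×450×2600 = min(1431, 1476) + 1170 = 2601 kN. φR_n = 0.75 × 2601 = 1950.8 kN.
Tension yield (gross): A_g = 350×20 = 7000 mm². φR_n = 0.90 × 300 × 7000 = 1890.0 kN.
Tension rupture (net): A_n = (350 − 3×29)×20 = 5260 mm² (U = 1.0, A_e = A_n). φR_n = 0.75 × 450 × 5260 = 1775.3 kN.
Governing: min(3536.1, 3098.3, 1950.8, 1890.0, 1775.3) = 1775.3 kN → net-section rupture.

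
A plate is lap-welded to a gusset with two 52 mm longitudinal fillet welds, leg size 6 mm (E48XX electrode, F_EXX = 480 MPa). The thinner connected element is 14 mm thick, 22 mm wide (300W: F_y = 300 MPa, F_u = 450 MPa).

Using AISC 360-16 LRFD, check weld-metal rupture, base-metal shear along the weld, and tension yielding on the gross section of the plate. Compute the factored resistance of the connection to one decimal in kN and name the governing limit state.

Weld metal: throat = 0.707×6 = 4.242 mm, L = 2×52 = 104 mm. φR_n = 0.75 × 0.6 × 480 × 4.242 × 104 = 95.3 kN.
Base metal shear (14 mm plate): yield φR_n = 1.0×0.6×300×14×104 = 262.1 kN; rupture φR_n = 0.75×0.6×450×14×104 = 294.8 kN; take 262.1 kN (yield).
Tension yield (gross): A_g = 22×14 = 308 mm². φR_n = 0.90 × 300 × 308 = 83.2 kN.
Governing: min(95.3, 262.1, 83.2) = 83.2 kN → gross-section yield.

83.2 kN (gross-section yield governs)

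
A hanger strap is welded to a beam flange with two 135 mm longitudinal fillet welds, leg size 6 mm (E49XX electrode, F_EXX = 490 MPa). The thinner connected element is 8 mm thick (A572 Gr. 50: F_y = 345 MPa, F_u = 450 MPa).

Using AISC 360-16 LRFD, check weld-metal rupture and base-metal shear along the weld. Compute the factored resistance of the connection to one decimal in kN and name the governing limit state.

Weld metal: throat = 0.707×6 = 4.242 mm, L = 2×135 = 270 mm. φR_n = 0.75 × 0.6 × 490 × 4.242 × 270 = 252.5 kN.
Base metal shear (8 mm plate): yield φR_n = 1.0×0.6×345×8×270 = 447.1 kN; rupture φR_n = 0.75×0.6×450×8×270 = 437.4 kN; take 437.4 kN (rupture).
Governing: min(252.5, 437.4) = 252.5 kN → weld metal.

252.5 kN (weld metal governs)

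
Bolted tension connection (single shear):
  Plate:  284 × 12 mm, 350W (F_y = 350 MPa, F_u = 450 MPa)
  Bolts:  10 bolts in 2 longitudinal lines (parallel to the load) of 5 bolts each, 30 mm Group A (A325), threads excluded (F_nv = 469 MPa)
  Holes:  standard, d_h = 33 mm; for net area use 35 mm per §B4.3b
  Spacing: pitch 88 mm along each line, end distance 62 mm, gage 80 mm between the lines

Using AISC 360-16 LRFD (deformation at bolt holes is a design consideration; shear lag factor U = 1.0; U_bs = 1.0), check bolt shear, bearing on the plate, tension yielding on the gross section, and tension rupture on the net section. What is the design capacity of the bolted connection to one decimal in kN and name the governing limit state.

Bolt shear: A_b = π(30)²/4 = 706.86 mm². φR_n = 0.75 × 469 × 706.86 × 10 × 1 = 2486.4 kN.
Bearing (12 mm plate, F_u = 450 MPa): end bolts L_c = 62 − 33/2 = 45.5, R_n = min(1.2×45.5×12×450, 2.4×30×12×450) = 294.84 kN/bolt; interior L_c = 88 − 33 = 55, R_n = 356.4 kN/bolt. φR_n = 0.75 × (2×294.84 + 8×356.4) = 2580.7 kN.
Tension yield (gross): A_g = 284×12 = 3408 mm². φR_n = 0.90 × 350 × 3408 = 1073.5 kN.
Tension rupture (net): A_n = (284 − 2×35)×12 = 2568 mm² (U = 1.0, A_e = A_n). φR_n = 0.75 × 450 × 2568 = 866.7 kN.
Governing: min(2486.4, 2580.7, 1073.5, 866.7) = 866.7 kN → net-section rupture.

866.7 kN (net-section rupture governs)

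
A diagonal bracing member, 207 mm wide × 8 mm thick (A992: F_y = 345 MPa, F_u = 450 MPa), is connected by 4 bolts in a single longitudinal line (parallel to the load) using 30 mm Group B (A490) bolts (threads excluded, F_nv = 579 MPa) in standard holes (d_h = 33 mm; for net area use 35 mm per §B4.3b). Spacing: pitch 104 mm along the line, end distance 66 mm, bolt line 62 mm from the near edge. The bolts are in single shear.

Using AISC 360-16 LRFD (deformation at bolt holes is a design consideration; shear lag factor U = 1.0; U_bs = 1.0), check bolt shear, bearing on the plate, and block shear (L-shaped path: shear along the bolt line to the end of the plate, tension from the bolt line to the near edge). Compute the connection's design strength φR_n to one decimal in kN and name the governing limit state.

Bolt shear: A_b = π(30)²/4 = 706.86 mm². φR_n = 0.75 × 579 × 706.86 × 4 × 1 = 1227.8 kN.
Bearing (8 mm plate, F_u = 450 MPa): end bolts L_c = 66 − 33/2 = 49.5, R_n = min(1.2×49.5×8×450, 2.4×30×8×450) = 213.84 kN/bolt; interior L_c = 104 − 33 = 71, R_n = 259.2 kN/bolt. φR_n = 0.75 × (1×213.84 + 3×259.2) = 743.6 kN.
Block shear: shear path 1×[66+3×104] = 1×378 mm, A_gv = 3024, A_nv = 1×(378 − 3.5×35)×8 = 2044 mm²; tension to near edge: (62 − 0.5×35)×8 = 356 mm². R_n = min(0.6×450×2044, 0.6×345×3024) + 1.0×450×356 = min(551.88, 625.97) + 160.2 = 712.08 kN. φR_n = 0.75 × 712.08 = 534.1 kN.
Governing: min(1227.8, 743.6, 534.1) = 534.1 kN → block shear.

534.1 kN (block shear governs)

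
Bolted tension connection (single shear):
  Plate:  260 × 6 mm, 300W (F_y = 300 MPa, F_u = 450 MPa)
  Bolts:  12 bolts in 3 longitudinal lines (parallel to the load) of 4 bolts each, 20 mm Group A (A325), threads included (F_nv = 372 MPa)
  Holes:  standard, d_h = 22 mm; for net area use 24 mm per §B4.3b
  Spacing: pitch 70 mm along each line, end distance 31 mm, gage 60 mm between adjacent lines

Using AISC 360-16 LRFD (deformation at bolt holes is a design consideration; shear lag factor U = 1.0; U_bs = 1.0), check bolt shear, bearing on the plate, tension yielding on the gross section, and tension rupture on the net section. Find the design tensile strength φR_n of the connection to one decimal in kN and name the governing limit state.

Bolt shear: A_b = π(20)²/4 = 314.16 mm². φR_n = 0.75 × 372 × 314.16 × 12 × 1 = 1051.8 kN.
Bearing (6 mm plate, F_u = 450 MPa): end bolts L_c = 31 − 22/2 = 20, R_n = min(1.2×20×6×450, 2.4×20×6×450) = 64.8 kN/bolt; interior L_c = 70 − 22 = 48, R_n = 129.6 kN/bolt. φR_n = 0.75 × (3×64.8 + 9×129.6) = 1020.6 kN.
Tension yield (gross): A_g = 260×6 = 1560 mm². φR_n = 0.90 × 300 × 1560 = 421.2 kN.
Tension rupture (net): A_n = (260 − 3×24)×6 = 1128 mm² (U = 1.0, A_e = A_n). φR_n = 0.75 × 450 × 1128 = 380.7 kN.
Governing: min(1051.8, 1020.6, 421.2, 380.7) = 380.7 kN → net-section rupture.

380.7 kN (net-section rupture governs)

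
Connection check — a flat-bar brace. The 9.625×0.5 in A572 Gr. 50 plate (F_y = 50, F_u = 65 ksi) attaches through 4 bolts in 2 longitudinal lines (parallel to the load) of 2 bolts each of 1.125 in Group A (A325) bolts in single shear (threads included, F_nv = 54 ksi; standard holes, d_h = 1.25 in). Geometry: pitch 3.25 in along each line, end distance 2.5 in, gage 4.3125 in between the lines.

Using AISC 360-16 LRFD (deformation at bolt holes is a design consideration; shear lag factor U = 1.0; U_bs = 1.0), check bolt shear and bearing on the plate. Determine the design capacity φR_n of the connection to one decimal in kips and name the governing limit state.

161.0 kips (bolt shear governs)

Bolt shear: A_b = π(1.125)²/4 = 0.99402 in². φR_n = 0.75 × 54 × 0.99402 × 4 × 1 = 161.0 kips.
Bearing (0.5 in plate, F_u = 65 ksi): end bolts L_c = 2.5 − 1.25/2 = 1.875, R_n = min(1.2×1.875×0.5×65, 2.4×1.125×0.5×65) = 73.125 kips/bolt; interior L_c = 3.25 − 1.25 = 2, R_n = 78 kips/bolt. φR_n = 0.75 × (2×73.125 + 2×78) = 226.7 kips.
Governing: min(161.0, 226.7) = 161.0 kips → bolt shear.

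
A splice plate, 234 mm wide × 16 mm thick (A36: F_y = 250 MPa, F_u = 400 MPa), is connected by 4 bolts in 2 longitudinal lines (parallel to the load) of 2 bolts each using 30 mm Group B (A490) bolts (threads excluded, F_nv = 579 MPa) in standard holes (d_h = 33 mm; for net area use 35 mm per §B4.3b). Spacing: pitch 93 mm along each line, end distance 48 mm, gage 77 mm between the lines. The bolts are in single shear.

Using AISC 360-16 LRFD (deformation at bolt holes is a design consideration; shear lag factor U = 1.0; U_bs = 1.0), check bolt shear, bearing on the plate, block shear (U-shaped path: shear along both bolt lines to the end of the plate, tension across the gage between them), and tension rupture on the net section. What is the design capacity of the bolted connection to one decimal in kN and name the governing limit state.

709.2 kN (block shear governs)

Bolt shear: A_b = π(30)²/4 = 706.86 mm². φR_n = 0.75 × 579 × 706.86 × 4 × 1 = 1227.8 kN.
Bearing (16 mm plate, F_u = 400 MPa): end bolts L_c = 48 − 33/2 = 31.5, R_n = min(1.2×31.5×16×400, 2.4×30×16×400) = 241.92 kN/bolt; interior L_c = 93 − 33 = 60, R_n = 460.8 kN/bolt. φR_n = 0.75 × (2×241.92 + 2×460.8) = 1054.1 kN.
Block shear: shear path 2×[48+1×93] = 2×141 mm, A_gv = 4512, A_nv = 2×(141 − 1.5×35)×16 = 2832 mm²; tension across gage: (77 − 1×35)×16 = 672 mm². R_n = min(0.6×400×2832, 0.6×250×4512) + 1.0×400×672 = min(679.68, 676.8) + 268.8 = 945.6 kN. φR_n = 0.75 × 945.6 = 709.2 kN.
Tension rupture (net): A_n = (234 − 2×35)×16 = 2624 mm² (U = 1.0, A_e = A_n). φR_n = 0.75 × 400 × 2624 = 787.2 kN.
Governing: min(1227.8, 1054.1, 709.2, 787.2) = 709.2 kN → block shear.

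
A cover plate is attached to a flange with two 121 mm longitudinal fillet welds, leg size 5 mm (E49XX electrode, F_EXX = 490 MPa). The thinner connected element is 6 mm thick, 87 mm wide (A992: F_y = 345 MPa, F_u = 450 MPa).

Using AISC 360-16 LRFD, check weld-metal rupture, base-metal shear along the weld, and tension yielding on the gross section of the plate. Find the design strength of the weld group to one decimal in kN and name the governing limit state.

Weld metal: throat = 0.707×5 = 3.535 mm, L = 2×121 = 242 mm. φR_n = 0.75 × 0.6 × 490 × 3.535 × 242 = 188.6 kN.
Base metal shear (6 mm plate): yield φR_n = 1.0×0.6×345×6×242 = 300.6 kN; rupture φR_n = 0.75×0.6×450×6×242 = 294.0 kN; take 294.0 kN (rupture).
Tension yield (gross): A_g = 87×6 = 522 mm². φR_n = 0.90 × 345 × 522 = 162.1 kN.
Governing: min(188.6, 294.0, 162.1) = 162.1 kN → gross-section yield.

162.1 kN (gross-section yield governs)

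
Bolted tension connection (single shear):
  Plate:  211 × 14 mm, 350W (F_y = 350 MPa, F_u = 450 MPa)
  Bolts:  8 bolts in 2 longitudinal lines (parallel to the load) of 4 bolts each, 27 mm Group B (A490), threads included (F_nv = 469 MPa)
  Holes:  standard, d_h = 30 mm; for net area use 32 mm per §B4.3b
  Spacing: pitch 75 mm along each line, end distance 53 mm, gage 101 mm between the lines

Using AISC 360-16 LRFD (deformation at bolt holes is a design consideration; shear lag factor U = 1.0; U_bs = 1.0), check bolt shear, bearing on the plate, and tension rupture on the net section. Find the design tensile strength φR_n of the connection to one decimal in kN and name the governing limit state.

Bolt shear: A_b = π(27)²/4 = 572.56 mm². φR_n = 0.75 × 469 × 572.56 × 8 × 1 = 1611.2 kN.
Bearing (14 mm plate, F_u = 450 MPa): end bolts L_c = 53 − 30/2 = 38, R_n = min(1.2×38×14×450, 2.4×27×14×450) = 287.28 kN/bolt; interior L_c = 75 − 30 = 45, R_n = 340.2 kN/bolt. φR_n = 0.75 × (2×287.28 + 6×340.2) = 1961.8 kN.
Tension rupture (net): A_n = (211 − 2×32)×14 = 2058 mm² (U = 1.0, A_e = A_n). φR_n = 0.75 × 450 × 2058 = 694.6 kN.
Governing: min(1611.2, 1961.8, 694.6) = 694.6 kN → net-section rupture.

694.6 kN (net-section rupture governs)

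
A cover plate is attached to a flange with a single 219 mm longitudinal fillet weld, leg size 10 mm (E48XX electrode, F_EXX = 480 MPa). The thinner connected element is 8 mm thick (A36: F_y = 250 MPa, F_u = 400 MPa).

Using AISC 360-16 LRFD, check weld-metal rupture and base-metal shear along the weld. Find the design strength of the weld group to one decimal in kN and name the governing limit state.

Weld metal: throat = 0.707×10 = 7.07 mm, L = 219 mm. φR_n = 0.75 × 0.6 × 480 × 7.07 × 219 = 334.4 kN.
Base metal shear (8 mm plate): yield φR_n = 1.0×0.6×250×8×219 = 262.8 kN; rupture φR_n = 0.75×0.6×400×8×219 = 315.4 kN; take 262.8 kN (yield).
Governing: min(334.4, 262.8) = 262.8 kN → base-metal shear.

262.8 kN (base-metal shear governs)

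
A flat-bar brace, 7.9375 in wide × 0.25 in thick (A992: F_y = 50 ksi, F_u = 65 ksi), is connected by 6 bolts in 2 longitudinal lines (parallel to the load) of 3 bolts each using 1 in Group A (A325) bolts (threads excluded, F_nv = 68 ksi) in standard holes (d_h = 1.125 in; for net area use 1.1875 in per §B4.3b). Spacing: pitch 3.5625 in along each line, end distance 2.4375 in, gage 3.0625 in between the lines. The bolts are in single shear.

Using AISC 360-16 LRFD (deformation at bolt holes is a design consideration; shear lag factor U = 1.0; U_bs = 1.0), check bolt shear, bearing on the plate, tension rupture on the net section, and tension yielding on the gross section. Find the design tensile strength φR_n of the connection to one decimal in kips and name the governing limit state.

Bolt shear: A_b = π(1)²/4 = 0.7854 in². φR_n = 0.75 × 68 × 0.7854 × 6 × 1 = 240.3 kips.
Bearing (0.25 in plate, F_u = 65 ksi): end bolts L_c = 2.4375 − 1.125/2 = 1.875, R_n = min(1.2×1.875×0.25×65, 2.4×1×0.25×65) = 36.563 kips/bolt; interior L_c = 3.5625 − 1.125 = 2.4375, R_n = 39 kips/bolt. φR_n = 0.75 × (2×36.563 + 4×39) = 171.8 kips.
Tension rupture (net): A_n = (7.9375 − 2×1.1875)×0.25 = 1.3906 in² (U = 1.0, A_e = A_n). φR_n = 0.75 × 65 × 1.3906 = 67.8 kips.
Tension yield (gross): A_g = 7.9375×0.25 = 1.9844 in². φR_n = 0.90 × 50 × 1.9844 = 89.3 kips.
Governing: min(240.3, 171.8, 67.8, 89.3) = 67.8 kips → net-section rupture.

67.8 kips (net-section rupture governs)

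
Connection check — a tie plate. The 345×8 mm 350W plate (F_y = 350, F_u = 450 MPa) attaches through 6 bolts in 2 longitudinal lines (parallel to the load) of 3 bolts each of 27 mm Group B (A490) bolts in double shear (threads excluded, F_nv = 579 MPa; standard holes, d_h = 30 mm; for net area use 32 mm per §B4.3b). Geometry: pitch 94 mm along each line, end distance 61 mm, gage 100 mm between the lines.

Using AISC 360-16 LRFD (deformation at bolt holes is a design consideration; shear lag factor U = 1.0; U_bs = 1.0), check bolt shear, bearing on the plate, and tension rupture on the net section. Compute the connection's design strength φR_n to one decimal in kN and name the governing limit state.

758.7 kN (net-section rupture governs)

Bolt shear: A_b = π(27)²/4 = 572.56 mm². φR_n = 0.75 × 579 × 572.56 × 6 × 2 = 2983.6 kN.
Bearing (8 mm plate, F_u = 450 MPa): end bolts L_c = 61 − 30/2 = 46, R_n = min(1.2×46×8×450, 2.4×27×8×450) = 198.72 kN/bolt; interior L_c = 94 − 30 = 64, R_n = 233.28 kN/bolt. φR_n = 0.75 × (2×198.72 + 4×233.28) = 997.9 kN.
Tension rupture (net): A_n = (345 − 2×32)×8 = 2248 mm² (U = 1.0, A_e = A_n). φR_n = 0.75 × 450 × 2248 = 758.7 kN.
Governing: min(2983.6, 997.9, 758.7) = 758.7 kN → net-section rupture.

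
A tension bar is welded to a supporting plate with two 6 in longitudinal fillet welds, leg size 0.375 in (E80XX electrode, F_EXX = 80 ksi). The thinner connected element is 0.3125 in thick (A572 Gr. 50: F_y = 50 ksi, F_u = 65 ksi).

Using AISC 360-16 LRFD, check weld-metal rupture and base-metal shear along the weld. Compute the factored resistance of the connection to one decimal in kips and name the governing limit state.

Weld metal: throat = 0.707×0.375 = 0.26513 in, L = 2×6 = 12 in. φR_n = 0.75 × 0.6 × 80 × 0.26513 × 12 = 114.5 kips.
Base metal shear (0.3125 in plate): yield φR_n = 1.0×0.6×50×0.3125×12 = 112.5 kips; rupture φR_n = 0.75×0.6×65×0.3125×12 = 109.7 kips; take 109.7 kips (rupture).
Governing: min(114.5, 109.7) = 109.7 kips → base-metal shear.

109.7 kips (base-metal shear governs)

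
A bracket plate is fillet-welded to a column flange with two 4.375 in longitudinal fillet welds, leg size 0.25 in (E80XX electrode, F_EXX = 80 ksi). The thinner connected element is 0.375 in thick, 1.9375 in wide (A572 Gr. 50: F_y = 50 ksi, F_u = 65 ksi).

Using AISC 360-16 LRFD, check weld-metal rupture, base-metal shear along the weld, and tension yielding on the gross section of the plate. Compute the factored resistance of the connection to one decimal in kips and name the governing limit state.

Weld metal: throat = 0.707×0.25 = 0.17675 in, L = 2×4.375 = 8.75 in. φR_n = 0.75 × 0.6 × 80 × 0.17675 × 8.75 = 55.7 kips.
Base metal shear (0.375 in plate): yield φR_n = 1.0×0.6×50×0.375×8.75 = 98.4 kips; rupture φR_n = 0.75×0.6×65×0.375×8.75 = 96.0 kips; take 96.0 kips (rupture).
Tension yield (gross): A_g = 1.9375×0.375 = 0.72656 in². φR_n = 0.90 × 50 × 0.72656 = 32.7 kips.
Governing: min(55.7, 96.0, 32.7) = 32.7 kips → gross-section yield.

32.7 kips (gross-section yield governs)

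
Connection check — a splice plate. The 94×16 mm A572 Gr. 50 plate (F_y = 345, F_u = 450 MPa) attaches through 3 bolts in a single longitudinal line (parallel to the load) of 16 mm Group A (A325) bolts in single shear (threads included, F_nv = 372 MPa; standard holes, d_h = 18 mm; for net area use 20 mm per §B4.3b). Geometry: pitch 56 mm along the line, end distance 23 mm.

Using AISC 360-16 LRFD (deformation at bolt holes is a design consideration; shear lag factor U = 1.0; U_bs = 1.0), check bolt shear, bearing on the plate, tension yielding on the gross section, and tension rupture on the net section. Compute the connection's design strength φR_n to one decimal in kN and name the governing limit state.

168.3 kN (bolt shear governs)

Bolt shear: A_b = π(16)²/4 = 201.06 mm². φR_n = 0.75 × 372 × 201.06 × 3 × 1 = 168.3 kN.
Bearing (16 mm plate, F_u = 450 MPa): end bolts L_c = 23 − 18/2 = 14, R_n = min(1.2×14×16×450, 2.4×16×16×450) = 120.96 kN/bolt; interior L_c = 56 − 18 = 38, R_n = 276.48 kN/bolt. φR_n = 0.75 × (1×120.96 + 2×276.48) = 505.4 kN.
Tension yield (gross): A_g = 94×16 = 1504 mm². φR_n = 0.90 × 345 × 1504 = 467.0 kN.
Tension rupture (net): A_n = (94 − 1×20)×16 = 1184 mm² (U = 1.0, A_e = A_n). φR_n = 0.75 × 450 × 1184 = 399.6 kN.
Governing: min(168.3, 505.4, 467.0, 399.6) = 168.3 kN → bolt shear.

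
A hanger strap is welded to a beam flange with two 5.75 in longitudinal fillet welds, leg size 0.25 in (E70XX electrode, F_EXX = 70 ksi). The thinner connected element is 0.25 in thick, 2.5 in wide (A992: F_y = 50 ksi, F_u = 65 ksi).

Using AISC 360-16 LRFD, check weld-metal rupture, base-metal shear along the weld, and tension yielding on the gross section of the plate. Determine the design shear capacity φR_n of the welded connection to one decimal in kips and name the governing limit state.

Weld metal: throat = 0.707×0.25 = 0.17675 in, L = 2×5.75 = 11.5 in. φR_n = 0.75 × 0.6 × 70 × 0.17675 × 11.5 = 64.0 kips.
Base metal shear (0.25 in plate): yield φR_n = 1.0×0.6×50×0.25×11.5 = 86.3 kips; rupture φR_n = 0.75×0.6×65×0.25×11.5 = 84.1 kips; take 84.1 kips (rupture).
Tension yield (gross): A_g = 2.5×0.25 = 0.625 in². φR_n = 0.90 × 50 × 0.625 = 28.1 kips.
Governing: min(64.0, 84.1, 28.1) = 28.1 kips → gross-section yield.

28.1 kips (gross-section yield governs)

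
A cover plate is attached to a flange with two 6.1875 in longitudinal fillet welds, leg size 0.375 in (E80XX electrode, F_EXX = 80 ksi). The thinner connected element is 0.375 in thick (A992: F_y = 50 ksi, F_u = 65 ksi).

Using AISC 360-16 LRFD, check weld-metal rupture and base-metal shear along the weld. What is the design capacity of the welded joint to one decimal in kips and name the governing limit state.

118.1 kips (weld metal governs)

Weld metal: throat = 0.707×0.375 = 0.26513 in, L = 2×6.1875 = 12.375 in. φR_n = 0.75 × 0.6 × 80 × 0.26513 × 12.375 = 118.1 kips.
Base metal shear (0.375 in plate): yield φR_n = 1.0×0.6×50×0.375×12.375 = 139.2 kips; rupture φR_n = 0.75×0.6×65×0.375×12.375 = 135.7 kips; take 135.7 kips (rupture).
Governing: min(118.1, 135.7) = 118.1 kips → weld metal.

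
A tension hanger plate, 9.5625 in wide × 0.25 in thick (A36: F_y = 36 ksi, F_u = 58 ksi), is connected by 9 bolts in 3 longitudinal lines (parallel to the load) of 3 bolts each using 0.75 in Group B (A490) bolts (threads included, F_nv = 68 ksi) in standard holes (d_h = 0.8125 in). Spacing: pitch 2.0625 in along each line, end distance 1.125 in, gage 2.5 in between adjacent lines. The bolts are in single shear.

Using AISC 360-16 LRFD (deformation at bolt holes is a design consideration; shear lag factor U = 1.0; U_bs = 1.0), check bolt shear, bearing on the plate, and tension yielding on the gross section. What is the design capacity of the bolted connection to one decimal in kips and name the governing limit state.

77.5 kips (gross-section yield governs)

Bolt shear: A_b = π(0.75)²/4 = 0.44179 in². φR_n = 0.75 × 68 × 0.44179 × 9 × 1 = 202.8 kips.
Bearing (0.25 in plate, F_u = 58 ksi): end bolts L_c = 1.125 − 0.8125/2 = 0.71875, R_n = min(1.2×0.71875×0.25×58, 2.4×0.75×0.25×58) = 12.506 kips/bolt; interior L_c = 2.0625 − 0.8125 = 1.25, R_n = 21.75 kips/bolt. φR_n = 0.75 × (3×12.506 + 6×21.75) = 126.0 kips.
Tension yield (gross): A_g = 9.5625×0.25 = 2.3906 in². φR_n = 0.90 × 36 × 2.3906 = 77.5 kips.
Governing: min(202.8, 126.0, 77.5) = 77.5 kips → gross-section yield.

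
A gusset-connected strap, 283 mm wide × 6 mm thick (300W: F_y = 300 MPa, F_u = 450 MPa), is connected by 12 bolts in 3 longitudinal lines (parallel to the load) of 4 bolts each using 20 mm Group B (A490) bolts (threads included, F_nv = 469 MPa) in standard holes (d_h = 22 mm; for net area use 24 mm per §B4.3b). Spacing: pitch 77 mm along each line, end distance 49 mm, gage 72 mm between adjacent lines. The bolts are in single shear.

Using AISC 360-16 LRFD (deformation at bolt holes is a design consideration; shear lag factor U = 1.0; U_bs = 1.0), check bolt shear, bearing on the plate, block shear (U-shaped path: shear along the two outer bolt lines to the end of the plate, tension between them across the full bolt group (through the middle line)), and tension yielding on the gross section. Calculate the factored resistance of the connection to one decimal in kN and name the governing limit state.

Bolt shear: A_b = π(20)²/4 = 314.16 mm². φR_n = 0.75 × 469 × 314.16 × 12 × 1 = 1326.1 kN.
Bearing (6 mm plate, F_u = 450 MPa): end bolts L_c = 49 − 22/2 = 38, R_n = min(1.2×38×6×450, 2.4×20×6×450) = 123.12 kN/bolt; interior L_c = 77 − 22 = 55, R_n = 129.6 kN/bolt. φR_n = 0.75 × (3×123.12 + 9×129.6) = 1151.8 kN.
Block shear: shear path 2×[49+3×77] = 2×280 mm, A_gv = 3360, A_nv = 2×(280 − 3.5×24)×6 = 2352 mm²; tension across gage: (144 − 2×24)×6 = 576 mm². R_n = min(0.6×450×2352, 0.6×300×3360) + 1.0×450×576 = min(635.04, 604.8) + 259.2 = 864 kN. φR_n = 0.75 × 864 = 648.0 kN.
Tension yield (gross): A_g = 283×6 = 1698 mm². φR_n = 0.90 × 300 × 1698 = 458.5 kN.
Governing: min(1326.1, 1151.8, 648.0, 458.5) = 458.5 kN → gross-section yield.

458.5 kN (gross-section yield governs)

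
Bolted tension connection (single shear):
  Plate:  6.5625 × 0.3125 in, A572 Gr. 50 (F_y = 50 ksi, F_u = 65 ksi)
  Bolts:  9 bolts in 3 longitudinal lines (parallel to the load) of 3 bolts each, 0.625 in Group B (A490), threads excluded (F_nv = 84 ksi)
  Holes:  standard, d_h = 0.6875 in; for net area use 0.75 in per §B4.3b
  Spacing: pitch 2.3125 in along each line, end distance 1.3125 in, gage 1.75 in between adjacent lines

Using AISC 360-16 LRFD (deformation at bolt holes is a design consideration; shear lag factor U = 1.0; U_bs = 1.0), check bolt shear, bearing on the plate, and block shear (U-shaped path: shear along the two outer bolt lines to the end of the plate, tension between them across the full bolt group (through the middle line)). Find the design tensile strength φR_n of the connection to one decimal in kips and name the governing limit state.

104.7 kips (block shear governs)

Bolt shear: A_b = π(0.625)²/4 = 0.3068 in². φR_n = 0.75 × 84 × 0.3068 × 9 × 1 = 174.0 kips.
Bearing (0.3125 in plate, F_u = 65 ksi): end bolts L_c = 1.3125 − 0.6875/2 = 0.96875, R_n = min(1.2×0.96875×0.3125×65, 2.4×0.625×0.3125×65) = 23.613 kips/bolt; interior L_c = 2.3125 − 0.6875 = 1.625, R_n = 30.469 kips/bolt. φR_n = 0.75 × (3×23.613 + 6×30.469) = 190.2 kips.
Block shear: shear path 2×[1.3125+2×2.3125] = 2×5.9375 in, A_gv = 3.7109, A_nv = 2×(5.9375 − 2.5×0.75)×0.3125 = 2.5391 in²; tension across gage: (3.5 − 2×0.75)×0.3125 = 0.625 in². R_n = min(0.6×65×2.5391, 0.6×50×3.7109) + 1.0×65×0.625 = min(99.025, 111.33) + 40.625 = 139.65 kips. φR_n = 0.75 × 139.65 = 104.7 kips.
Governing: min(174.0, 190.2, 104.7) = 104.7 kips → block shear.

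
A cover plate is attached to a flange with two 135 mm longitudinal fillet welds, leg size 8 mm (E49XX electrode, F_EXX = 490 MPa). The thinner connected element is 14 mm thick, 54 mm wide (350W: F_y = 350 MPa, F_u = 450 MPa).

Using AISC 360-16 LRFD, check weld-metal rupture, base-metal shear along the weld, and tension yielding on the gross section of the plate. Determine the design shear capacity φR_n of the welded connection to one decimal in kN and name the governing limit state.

238.1 kN (gross-section yield governs)

Weld metal: throat = 0.707×8 = 5.656 mm, L = 2×135 = 270 mm. φR_n = 0.75 × 0.6 × 490 × 5.656 × 270 = 336.7 kN.
Base metal shear (14 mm plate): yield φR_n = 1.0×0.6×350×14×270 = 793.8 kN; rupture φR_n = 0.75×0.6×450×14×270 = 765.5 kN; take 765.5 kN (rupture).
Tension yield (gross): A_g = 54×14 = 756 mm². φR_n = 0.90 × 350 × 756 = 238.1 kN.
Governing: min(336.7, 765.5, 238.1) = 238.1 kN → gross-section yield.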